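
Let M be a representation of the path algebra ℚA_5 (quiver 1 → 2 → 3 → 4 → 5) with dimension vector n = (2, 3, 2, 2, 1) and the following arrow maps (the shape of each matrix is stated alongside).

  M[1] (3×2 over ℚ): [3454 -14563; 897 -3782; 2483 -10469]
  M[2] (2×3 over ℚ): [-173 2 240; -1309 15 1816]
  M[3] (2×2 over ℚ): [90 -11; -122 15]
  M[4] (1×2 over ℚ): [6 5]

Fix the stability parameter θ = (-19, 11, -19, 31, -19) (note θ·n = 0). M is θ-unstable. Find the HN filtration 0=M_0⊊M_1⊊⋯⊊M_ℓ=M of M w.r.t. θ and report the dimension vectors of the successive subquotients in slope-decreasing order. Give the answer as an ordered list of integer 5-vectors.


Interval decomposition of M: I[1,4], I[1,5], I[2,2].
HN type (ℓ=5): μ^(1)=31; μ^(2)=11; μ^(3)=6; μ^(4)=-4; μ^(5)=-19

((0, 0, 0, 1, 0); (0, 1, 0, 0, 0); (0, 0, 0, 1, 1); (0, 2, 2, 0, 0); (2, 0, 0, 0, 0))


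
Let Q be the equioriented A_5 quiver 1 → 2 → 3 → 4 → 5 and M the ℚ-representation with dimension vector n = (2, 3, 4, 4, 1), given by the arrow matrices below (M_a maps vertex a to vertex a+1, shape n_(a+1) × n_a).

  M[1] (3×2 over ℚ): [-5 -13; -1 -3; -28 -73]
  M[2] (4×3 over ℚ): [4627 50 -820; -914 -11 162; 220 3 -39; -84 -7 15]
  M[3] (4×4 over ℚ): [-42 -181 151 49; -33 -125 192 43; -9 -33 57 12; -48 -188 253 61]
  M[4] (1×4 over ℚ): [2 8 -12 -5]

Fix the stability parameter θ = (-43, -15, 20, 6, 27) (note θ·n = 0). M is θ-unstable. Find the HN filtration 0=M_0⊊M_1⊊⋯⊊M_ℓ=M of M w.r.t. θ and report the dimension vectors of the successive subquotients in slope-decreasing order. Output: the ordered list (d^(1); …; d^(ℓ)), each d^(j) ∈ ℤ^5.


Barcode: M ≅ I[1,4], I[1,5], I[2,3], I[3,4], I[4,4]. HN layers by μ_θ (6 steps, strictly decreasing):
  μ^(1)=27; μ^(2)=20; μ^(3)=13; μ^(4)=6; μ^(5)=-15; μ^(6)=-43

((0, 0, 0, 0, 1); (0, 0, 1, 0, 0); (0, 0, 3, 3, 0); (0, 0, 0, 1, 0); (0, 3, 0, 0, 0); (2, 0, 0, 0, 0))


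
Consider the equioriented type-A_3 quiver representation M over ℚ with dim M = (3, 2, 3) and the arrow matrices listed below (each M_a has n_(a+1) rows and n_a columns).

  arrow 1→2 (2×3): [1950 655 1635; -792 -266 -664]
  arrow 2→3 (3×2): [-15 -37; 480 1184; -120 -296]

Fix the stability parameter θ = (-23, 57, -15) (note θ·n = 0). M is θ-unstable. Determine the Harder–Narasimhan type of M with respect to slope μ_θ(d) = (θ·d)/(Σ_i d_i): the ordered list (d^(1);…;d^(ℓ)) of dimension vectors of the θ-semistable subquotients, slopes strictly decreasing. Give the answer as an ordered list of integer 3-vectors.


Via rank(M_{q-1}∘⋯∘M_p): M ≅ I[1,1], I[1,2], I[1,3], I[3,3]^2.
μ_θ-semistable layers: μ^(1)=57; μ^(2)=21; μ^(3)=-15; μ^(4)=-23

((0, 1, 0); (0, 1, 1); (0, 0, 2); (3, 0, 0))


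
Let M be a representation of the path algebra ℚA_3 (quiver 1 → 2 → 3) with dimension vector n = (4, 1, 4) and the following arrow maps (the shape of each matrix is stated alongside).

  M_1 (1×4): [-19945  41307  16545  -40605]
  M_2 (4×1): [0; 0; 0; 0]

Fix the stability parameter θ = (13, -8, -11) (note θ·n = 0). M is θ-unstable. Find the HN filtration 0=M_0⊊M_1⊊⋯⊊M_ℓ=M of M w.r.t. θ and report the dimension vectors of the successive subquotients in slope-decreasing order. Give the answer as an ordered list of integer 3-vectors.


Interval decomposition of M: I[1,1]^3, I[1,2], I[3,3]^4.
HN type (ℓ=3): μ^(1)=13; μ^(2)=5/2; μ^(3)=-11

((3, 0, 0); (1, 1, 0); (0, 0, 4))


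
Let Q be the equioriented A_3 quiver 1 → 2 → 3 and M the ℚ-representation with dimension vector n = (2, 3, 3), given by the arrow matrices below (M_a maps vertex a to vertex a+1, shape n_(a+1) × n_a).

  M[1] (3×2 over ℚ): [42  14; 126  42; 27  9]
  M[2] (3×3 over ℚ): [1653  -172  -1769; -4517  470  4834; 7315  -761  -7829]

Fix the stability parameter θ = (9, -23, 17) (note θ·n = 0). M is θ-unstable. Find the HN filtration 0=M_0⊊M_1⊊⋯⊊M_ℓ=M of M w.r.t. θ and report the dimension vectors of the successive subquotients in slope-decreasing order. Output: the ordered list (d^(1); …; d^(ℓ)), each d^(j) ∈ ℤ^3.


Interval decomposition of M: I[1,1], I[1,3], I[2,3]^2.
HN type (ℓ=4): μ^(1)=17; μ^(2)=9; μ^(3)=-7; μ^(4)=-23

((0, 0, 3); (1, 0, 0); (1, 1, 0); (0, 2, 0))


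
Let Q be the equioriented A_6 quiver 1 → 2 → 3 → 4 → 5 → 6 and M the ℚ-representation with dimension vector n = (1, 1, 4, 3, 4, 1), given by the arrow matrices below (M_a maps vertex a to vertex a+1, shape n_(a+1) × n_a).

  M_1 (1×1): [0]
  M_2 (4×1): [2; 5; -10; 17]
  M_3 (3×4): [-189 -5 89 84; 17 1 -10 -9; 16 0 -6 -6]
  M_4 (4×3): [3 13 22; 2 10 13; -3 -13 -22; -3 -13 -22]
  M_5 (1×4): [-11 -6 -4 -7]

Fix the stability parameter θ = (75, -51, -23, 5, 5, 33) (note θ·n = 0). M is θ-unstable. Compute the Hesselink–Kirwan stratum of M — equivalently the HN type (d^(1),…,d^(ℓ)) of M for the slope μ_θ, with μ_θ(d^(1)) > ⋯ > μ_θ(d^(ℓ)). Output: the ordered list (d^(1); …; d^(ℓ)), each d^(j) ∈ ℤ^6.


Interval decomposition of M: I[1,1], I[2,5], I[3,3]^2, I[3,4], I[4,6], I[5,5]^2.
HN type (ℓ=5): μ^(1)=75; μ^(2)=33; μ^(3)=5; μ^(4)=-23; μ^(5)=-51

((1, 0, 0, 0, 0, 0); (0, 0, 0, 0, 0, 1); (0, 0, 0, 3, 4, 0); (0, 0, 4, 0, 0, 0); (0, 1, 0, 0, 0, 0))


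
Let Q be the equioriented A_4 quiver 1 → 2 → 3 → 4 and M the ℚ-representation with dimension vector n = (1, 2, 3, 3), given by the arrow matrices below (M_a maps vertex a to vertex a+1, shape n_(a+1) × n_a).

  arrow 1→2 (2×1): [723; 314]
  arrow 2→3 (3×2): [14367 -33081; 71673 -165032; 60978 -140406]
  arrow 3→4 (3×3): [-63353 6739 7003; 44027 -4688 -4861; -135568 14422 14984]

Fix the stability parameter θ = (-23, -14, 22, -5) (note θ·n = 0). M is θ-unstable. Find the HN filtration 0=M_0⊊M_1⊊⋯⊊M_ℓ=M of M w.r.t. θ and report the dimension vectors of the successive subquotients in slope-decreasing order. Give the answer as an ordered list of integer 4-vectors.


Via rank(M_{q-1}∘⋯∘M_p): M ≅ I[1,4], I[2,4], I[3,3], I[4,4].
μ_θ-semistable layers: μ^(1)=22; μ^(2)=17/2; μ^(3)=-5; μ^(4)=-14; μ^(5)=-23

((0, 0, 1, 0); (0, 0, 2, 2); (0, 0, 0, 1); (0, 2, 0, 0); (1, 0, 0, 0))


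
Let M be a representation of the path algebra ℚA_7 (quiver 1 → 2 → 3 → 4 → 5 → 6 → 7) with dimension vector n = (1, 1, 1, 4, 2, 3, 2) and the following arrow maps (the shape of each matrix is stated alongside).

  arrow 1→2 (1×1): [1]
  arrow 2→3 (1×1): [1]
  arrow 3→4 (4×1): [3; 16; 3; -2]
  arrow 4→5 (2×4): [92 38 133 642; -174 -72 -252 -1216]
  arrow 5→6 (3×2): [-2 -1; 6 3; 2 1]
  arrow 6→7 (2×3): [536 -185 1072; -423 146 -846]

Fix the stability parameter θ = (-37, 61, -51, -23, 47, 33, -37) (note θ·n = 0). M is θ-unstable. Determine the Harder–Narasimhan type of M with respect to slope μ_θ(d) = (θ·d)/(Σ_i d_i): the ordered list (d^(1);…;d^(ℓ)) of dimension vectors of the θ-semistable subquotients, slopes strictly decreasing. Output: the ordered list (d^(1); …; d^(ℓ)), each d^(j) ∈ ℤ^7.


Interval decomposition of M: I[1,5], I[4,4]^2, I[4,7], I[6,6], I[6,7].
HN type (ℓ=7): μ^(1)=47; μ^(2)=33; μ^(3)=43/3; μ^(4)=-2; μ^(5)=-13/3; μ^(6)=-23; μ^(7)=-37

((0, 0, 0, 0, 1, 0, 0); (0, 0, 0, 0, 0, 1, 0); (0, 0, 0, 0, 1, 1, 1); (0, 0, 0, 0, 0, 1, 1); (0, 1, 1, 1, 0, 0, 0); (0, 0, 0, 3, 0, 0, 0); (1, 0, 0, 0, 0, 0, 0))


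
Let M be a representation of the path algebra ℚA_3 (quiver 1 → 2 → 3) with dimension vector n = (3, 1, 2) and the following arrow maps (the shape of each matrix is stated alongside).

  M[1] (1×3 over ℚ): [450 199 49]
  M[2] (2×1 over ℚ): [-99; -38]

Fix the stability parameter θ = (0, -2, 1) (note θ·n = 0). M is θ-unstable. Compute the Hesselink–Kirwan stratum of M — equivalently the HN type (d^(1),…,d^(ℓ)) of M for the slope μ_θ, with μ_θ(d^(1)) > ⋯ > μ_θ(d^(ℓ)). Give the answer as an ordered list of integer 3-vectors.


Via rank(M_{q-1}∘⋯∘M_p): M ≅ I[1,1]^2, I[1,3], I[3,3].
μ_θ-semistable layers: μ^(1)=1; μ^(2)=0; μ^(3)=-1

((0, 0, 2); (2, 0, 0); (1, 1, 0))


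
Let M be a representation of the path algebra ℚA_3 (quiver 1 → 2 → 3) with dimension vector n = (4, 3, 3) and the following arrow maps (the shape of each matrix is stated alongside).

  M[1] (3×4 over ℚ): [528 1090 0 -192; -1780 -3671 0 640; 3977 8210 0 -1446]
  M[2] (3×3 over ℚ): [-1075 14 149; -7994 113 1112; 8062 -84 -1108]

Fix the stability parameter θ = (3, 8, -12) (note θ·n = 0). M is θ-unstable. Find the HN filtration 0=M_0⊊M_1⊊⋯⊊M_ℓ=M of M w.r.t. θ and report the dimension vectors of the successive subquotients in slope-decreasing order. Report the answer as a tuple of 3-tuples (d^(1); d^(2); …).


Interval decomposition of M: I[1,1], I[1,3]^3.
HN type (ℓ=2): μ^(1)=3; μ^(2)=-1/3

((1, 0, 0); (3, 3, 3))


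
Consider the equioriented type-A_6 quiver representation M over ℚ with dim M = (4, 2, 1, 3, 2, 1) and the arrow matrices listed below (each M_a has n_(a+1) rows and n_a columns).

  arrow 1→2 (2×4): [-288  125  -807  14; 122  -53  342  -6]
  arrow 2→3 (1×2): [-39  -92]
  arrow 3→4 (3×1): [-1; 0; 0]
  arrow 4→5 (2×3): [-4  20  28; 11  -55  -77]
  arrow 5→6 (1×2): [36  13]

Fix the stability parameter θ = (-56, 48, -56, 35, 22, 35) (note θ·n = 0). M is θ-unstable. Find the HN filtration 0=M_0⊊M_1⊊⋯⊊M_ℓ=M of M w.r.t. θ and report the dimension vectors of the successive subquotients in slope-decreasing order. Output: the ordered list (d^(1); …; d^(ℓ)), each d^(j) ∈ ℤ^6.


Interval decomposition of M: I[1,1]^2, I[1,2], I[1,6], I[4,4]^2, I[5,5].
HN type (ℓ=6): μ^(1)=48; μ^(2)=35; μ^(3)=57/2; μ^(4)=22; μ^(5)=-4; μ^(6)=-56

((0, 1, 0, 0, 0, 0); (0, 0, 0, 2, 0, 1); (0, 0, 0, 1, 1, 0); (0, 0, 0, 0, 1, 0); (0, 1, 1, 0, 0, 0); (4, 0, 0, 0, 0, 0))


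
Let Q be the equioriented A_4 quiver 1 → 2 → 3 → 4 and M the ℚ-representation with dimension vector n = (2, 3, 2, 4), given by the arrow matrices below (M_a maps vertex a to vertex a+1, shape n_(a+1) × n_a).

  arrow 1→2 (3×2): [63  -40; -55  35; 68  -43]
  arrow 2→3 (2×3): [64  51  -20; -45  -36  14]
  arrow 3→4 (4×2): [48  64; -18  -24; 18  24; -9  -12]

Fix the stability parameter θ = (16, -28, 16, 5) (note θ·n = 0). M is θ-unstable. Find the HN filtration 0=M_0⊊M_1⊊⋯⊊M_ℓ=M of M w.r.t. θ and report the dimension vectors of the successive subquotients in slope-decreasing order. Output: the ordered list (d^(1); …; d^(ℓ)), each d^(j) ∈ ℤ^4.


Interval decomposition of M: I[1,3], I[1,4], I[2,2], I[4,4]^3.
HN type (ℓ=5): μ^(1)=16; μ^(2)=21/2; μ^(3)=5; μ^(4)=-6; μ^(5)=-28

((0, 0, 1, 0); (0, 0, 1, 1); (0, 0, 0, 3); (2, 2, 0, 0); (0, 1, 0, 0))


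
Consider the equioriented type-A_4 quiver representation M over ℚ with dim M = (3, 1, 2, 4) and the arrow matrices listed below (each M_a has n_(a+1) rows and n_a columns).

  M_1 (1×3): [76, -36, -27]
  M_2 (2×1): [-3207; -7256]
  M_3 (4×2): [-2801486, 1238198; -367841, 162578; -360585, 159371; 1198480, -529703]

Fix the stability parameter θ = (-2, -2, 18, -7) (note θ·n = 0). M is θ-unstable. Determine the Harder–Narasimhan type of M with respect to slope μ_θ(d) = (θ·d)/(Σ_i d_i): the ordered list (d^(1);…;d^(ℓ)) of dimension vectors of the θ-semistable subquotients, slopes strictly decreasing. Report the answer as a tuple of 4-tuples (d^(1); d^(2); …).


Barcode: M ≅ I[1,1]^2, I[1,4], I[3,4], I[4,4]^2. HN layers by μ_θ (3 steps, strictly decreasing):
  μ^(1)=11/2; μ^(2)=-2; μ^(3)=-7

((0, 0, 2, 2); (3, 1, 0, 0); (0, 0, 0, 2))


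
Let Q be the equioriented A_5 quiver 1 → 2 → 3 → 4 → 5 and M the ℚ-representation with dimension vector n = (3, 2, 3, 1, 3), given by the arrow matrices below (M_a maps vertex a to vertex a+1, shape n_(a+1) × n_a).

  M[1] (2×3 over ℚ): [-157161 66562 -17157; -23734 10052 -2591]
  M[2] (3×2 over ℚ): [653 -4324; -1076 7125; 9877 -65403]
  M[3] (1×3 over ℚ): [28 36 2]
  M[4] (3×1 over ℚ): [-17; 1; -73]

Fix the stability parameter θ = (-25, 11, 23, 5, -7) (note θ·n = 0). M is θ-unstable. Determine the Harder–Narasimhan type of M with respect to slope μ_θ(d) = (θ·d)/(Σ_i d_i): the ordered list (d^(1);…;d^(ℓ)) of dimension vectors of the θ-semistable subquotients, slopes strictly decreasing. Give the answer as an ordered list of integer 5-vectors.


Interval decomposition of M: I[1,1], I[1,3], I[1,5], I[3,3], I[5,5]^2.
HN type (ℓ=5): μ^(1)=23; μ^(2)=11; μ^(3)=8; μ^(4)=-7; μ^(5)=-25

((0, 0, 2, 0, 0); (0, 1, 0, 0, 0); (0, 1, 1, 1, 1); (0, 0, 0, 0, 2); (3, 0, 0, 0, 0))


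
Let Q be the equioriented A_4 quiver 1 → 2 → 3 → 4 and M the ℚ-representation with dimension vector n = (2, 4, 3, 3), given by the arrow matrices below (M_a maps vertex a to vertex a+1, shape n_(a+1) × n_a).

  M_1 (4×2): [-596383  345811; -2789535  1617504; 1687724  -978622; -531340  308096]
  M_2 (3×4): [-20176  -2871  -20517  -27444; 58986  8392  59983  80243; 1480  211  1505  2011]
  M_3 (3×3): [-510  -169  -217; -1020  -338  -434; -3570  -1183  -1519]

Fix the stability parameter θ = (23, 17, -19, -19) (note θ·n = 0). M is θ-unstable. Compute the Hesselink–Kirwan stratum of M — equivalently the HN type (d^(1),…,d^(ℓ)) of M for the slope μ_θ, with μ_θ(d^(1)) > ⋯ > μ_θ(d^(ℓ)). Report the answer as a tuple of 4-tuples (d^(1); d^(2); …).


Barcode: M ≅ I[1,2], I[1,4], I[2,3]^2, I[4,4]^2. HN layers by μ_θ (4 steps, strictly decreasing):
  μ^(1)=20; μ^(2)=1/2; μ^(3)=-1; μ^(4)=-19

((1, 1, 0, 0); (1, 1, 1, 1); (0, 2, 2, 0); (0, 0, 0, 2))


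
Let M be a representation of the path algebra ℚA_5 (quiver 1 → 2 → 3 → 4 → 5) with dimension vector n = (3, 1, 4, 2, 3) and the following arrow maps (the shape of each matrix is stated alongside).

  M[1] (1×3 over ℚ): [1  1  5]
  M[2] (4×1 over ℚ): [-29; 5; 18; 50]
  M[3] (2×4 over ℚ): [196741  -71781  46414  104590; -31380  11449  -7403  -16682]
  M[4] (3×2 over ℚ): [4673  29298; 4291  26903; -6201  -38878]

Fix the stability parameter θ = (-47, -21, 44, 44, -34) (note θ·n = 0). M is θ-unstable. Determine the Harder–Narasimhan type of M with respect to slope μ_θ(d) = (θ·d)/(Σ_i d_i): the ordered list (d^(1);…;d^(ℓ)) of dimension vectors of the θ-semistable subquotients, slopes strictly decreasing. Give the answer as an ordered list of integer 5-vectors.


Via rank(M_{q-1}∘⋯∘M_p): M ≅ I[1,1]^2, I[1,5], I[3,3]^2, I[3,5], I[5,5].
μ_θ-semistable layers: μ^(1)=44; μ^(2)=18; μ^(3)=-21; μ^(4)=-34; μ^(5)=-47

((0, 0, 2, 0, 0); (0, 0, 2, 2, 2); (0, 1, 0, 0, 0); (0, 0, 0, 0, 1); (3, 0, 0, 0, 0))


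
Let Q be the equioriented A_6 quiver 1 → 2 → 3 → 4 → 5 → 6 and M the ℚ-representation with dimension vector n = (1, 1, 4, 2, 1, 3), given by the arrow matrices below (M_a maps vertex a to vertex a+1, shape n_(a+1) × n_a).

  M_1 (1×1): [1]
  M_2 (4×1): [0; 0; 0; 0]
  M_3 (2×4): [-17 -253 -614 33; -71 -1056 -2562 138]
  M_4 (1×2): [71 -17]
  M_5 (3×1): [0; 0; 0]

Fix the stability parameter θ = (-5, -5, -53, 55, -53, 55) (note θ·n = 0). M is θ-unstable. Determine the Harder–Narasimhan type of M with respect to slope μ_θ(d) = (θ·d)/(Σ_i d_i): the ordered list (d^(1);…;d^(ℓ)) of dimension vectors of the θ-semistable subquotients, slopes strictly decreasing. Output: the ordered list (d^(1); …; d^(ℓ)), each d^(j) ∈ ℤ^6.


Interval decomposition of M: I[1,2], I[3,3]^2, I[3,4], I[3,5], I[6,6]^3.
HN type (ℓ=4): μ^(1)=55; μ^(2)=1; μ^(3)=-5; μ^(4)=-53

((0, 0, 0, 1, 0, 3); (0, 0, 0, 1, 1, 0); (1, 1, 0, 0, 0, 0); (0, 0, 4, 0, 0, 0))


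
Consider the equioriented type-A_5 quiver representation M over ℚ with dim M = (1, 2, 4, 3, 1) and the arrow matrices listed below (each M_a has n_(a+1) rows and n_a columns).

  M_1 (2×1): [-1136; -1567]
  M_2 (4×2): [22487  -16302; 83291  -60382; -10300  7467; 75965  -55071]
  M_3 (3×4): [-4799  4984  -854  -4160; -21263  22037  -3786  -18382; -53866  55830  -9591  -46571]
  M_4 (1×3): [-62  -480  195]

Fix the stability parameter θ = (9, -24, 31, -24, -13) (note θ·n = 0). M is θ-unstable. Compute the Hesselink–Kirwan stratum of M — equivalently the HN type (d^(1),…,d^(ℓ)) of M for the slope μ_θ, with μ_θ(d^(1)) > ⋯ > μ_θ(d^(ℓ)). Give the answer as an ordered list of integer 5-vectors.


Via rank(M_{q-1}∘⋯∘M_p): M ≅ I[1,3], I[2,5], I[3,4]^2.
μ_θ-semistable layers: μ^(1)=31; μ^(2)=7/2; μ^(3)=-2; μ^(4)=-15/2; μ^(5)=-24

((0, 0, 1, 0, 0); (0, 0, 2, 2, 0); (0, 0, 1, 1, 1); (1, 1, 0, 0, 0); (0, 1, 0, 0, 0))


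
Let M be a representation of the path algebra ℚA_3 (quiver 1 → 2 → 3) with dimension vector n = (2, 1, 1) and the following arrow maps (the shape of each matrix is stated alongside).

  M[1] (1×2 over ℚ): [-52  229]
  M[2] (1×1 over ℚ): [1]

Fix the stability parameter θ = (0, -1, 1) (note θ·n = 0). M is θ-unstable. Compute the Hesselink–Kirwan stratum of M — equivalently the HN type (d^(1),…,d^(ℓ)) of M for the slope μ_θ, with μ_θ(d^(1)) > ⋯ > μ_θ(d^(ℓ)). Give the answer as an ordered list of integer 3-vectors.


Via rank(M_{q-1}∘⋯∘M_p): M ≅ I[1,1], I[1,3].
μ_θ-semistable layers: μ^(1)=1; μ^(2)=0; μ^(3)=-1/2

((0, 0, 1); (1, 0, 0); (1, 1, 0))


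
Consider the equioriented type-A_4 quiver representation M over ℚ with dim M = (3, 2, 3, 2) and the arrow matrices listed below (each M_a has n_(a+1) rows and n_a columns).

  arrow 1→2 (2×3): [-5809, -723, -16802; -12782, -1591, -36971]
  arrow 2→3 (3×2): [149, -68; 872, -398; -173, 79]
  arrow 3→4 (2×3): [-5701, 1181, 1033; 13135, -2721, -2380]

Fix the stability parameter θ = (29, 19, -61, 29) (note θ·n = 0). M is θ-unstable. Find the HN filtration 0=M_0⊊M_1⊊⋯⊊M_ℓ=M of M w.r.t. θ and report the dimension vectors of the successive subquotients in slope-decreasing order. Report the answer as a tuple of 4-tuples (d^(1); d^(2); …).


Interval decomposition of M: I[1,1], I[1,4]^2, I[3,3].
HN type (ℓ=3): μ^(1)=29; μ^(2)=-13/3; μ^(3)=-61

((1, 0, 0, 2); (2, 2, 2, 0); (0, 0, 1, 0))


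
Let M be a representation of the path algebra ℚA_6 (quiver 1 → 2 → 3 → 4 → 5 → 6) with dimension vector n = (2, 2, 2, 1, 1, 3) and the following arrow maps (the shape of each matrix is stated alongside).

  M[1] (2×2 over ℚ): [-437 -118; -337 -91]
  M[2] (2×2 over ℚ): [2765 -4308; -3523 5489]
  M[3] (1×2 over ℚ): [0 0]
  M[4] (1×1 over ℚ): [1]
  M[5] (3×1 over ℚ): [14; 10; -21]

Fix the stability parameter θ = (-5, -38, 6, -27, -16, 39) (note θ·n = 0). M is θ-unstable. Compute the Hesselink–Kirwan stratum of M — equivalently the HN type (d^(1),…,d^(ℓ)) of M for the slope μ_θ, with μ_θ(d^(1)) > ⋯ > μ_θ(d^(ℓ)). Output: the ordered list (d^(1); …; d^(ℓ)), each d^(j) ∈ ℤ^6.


Via rank(M_{q-1}∘⋯∘M_p): M ≅ I[1,3]^2, I[4,6], I[6,6]^2.
μ_θ-semistable layers: μ^(1)=39; μ^(2)=6; μ^(3)=-16; μ^(4)=-43/2; μ^(5)=-27

((0, 0, 0, 0, 0, 3); (0, 0, 2, 0, 0, 0); (0, 0, 0, 0, 1, 0); (2, 2, 0, 0, 0, 0); (0, 0, 0, 1, 0, 0))


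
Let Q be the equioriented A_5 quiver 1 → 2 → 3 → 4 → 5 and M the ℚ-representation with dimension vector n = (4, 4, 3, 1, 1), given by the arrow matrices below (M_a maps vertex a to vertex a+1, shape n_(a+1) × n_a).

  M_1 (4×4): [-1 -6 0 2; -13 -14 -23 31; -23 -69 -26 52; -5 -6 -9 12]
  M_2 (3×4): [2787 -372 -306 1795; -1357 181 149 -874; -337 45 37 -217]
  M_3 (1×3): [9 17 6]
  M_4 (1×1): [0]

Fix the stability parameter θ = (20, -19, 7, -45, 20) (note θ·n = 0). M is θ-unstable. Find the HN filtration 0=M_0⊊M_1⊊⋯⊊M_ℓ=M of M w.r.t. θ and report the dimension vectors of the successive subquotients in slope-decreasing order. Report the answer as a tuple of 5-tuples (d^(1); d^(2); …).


Barcode: M ≅ I[1,2], I[1,3]^2, I[1,4], I[5,5]. HN layers by μ_θ (4 steps, strictly decreasing):
  μ^(1)=20; μ^(2)=7; μ^(3)=1/2; μ^(4)=-37/4

((0, 0, 0, 0, 1); (0, 0, 2, 0, 0); (3, 3, 0, 0, 0); (1, 1, 1, 1, 0))


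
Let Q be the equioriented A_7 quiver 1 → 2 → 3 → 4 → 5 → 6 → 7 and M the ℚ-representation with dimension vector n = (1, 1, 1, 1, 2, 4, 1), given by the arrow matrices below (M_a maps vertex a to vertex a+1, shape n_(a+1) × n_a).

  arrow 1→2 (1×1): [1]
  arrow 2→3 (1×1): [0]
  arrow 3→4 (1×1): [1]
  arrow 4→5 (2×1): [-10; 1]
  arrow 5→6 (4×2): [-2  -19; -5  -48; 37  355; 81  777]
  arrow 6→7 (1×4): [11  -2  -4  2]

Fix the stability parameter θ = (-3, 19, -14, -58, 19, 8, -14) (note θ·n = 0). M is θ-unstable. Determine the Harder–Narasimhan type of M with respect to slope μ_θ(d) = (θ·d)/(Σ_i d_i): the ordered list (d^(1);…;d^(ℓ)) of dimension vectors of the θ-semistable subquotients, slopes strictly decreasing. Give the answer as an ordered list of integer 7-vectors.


Interval decomposition of M: I[1,2], I[3,7], I[5,6], I[6,6]^2.
HN type (ℓ=6): μ^(1)=19; μ^(2)=27/2; μ^(3)=8; μ^(4)=13/3; μ^(5)=-3; μ^(6)=-36

((0, 1, 0, 0, 0, 0, 0); (0, 0, 0, 0, 1, 1, 0); (0, 0, 0, 0, 0, 2, 0); (0, 0, 0, 0, 1, 1, 1); (1, 0, 0, 0, 0, 0, 0); (0, 0, 1, 1, 0, 0, 0))


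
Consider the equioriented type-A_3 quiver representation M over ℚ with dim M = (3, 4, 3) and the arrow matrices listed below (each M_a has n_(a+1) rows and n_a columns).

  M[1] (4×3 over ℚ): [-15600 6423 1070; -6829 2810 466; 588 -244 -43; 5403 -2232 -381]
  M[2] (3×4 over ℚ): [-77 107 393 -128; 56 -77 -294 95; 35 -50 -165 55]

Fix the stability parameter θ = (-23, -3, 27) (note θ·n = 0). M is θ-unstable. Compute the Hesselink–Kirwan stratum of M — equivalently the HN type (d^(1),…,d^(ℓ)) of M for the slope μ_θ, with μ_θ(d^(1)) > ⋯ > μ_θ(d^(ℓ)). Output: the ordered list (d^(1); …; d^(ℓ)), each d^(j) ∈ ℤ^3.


Barcode: M ≅ I[1,2], I[1,3]^2, I[2,2], I[3,3]. HN layers by μ_θ (3 steps, strictly decreasing):
  μ^(1)=27; μ^(2)=-3; μ^(3)=-23

((0, 0, 3); (0, 4, 0); (3, 0, 0))


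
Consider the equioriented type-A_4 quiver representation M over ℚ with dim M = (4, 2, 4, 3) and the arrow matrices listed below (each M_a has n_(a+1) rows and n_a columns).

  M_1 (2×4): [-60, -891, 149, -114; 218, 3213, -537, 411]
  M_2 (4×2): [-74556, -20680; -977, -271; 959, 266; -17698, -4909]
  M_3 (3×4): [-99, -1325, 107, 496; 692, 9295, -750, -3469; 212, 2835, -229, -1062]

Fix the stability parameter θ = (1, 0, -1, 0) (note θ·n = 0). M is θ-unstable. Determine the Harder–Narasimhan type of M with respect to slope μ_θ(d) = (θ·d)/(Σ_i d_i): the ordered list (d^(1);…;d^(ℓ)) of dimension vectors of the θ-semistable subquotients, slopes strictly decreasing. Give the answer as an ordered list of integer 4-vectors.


Barcode: M ≅ I[1,1]^2, I[1,4]^2, I[3,3], I[3,4]. HN layers by μ_θ (3 steps, strictly decreasing):
  μ^(1)=1; μ^(2)=0; μ^(3)=-1

((2, 0, 0, 0); (2, 2, 2, 3); (0, 0, 2, 0))


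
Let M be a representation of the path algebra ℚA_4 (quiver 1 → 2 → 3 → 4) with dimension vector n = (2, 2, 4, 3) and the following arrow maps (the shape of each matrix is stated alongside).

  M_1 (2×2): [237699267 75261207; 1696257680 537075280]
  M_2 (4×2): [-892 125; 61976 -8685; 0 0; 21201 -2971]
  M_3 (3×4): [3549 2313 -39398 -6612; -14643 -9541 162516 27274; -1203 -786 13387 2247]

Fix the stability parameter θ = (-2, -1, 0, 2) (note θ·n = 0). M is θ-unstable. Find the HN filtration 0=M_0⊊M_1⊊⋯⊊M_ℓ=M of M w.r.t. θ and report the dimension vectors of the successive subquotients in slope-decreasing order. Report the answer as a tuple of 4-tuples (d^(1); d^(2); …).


Interval decomposition of M: I[1,1], I[1,4], I[2,3], I[3,3], I[3,4], I[4,4].
HN type (ℓ=4): μ^(1)=2; μ^(2)=0; μ^(3)=-1; μ^(4)=-2

((0, 0, 0, 3); (0, 0, 4, 0); (0, 2, 0, 0); (2, 0, 0, 0))


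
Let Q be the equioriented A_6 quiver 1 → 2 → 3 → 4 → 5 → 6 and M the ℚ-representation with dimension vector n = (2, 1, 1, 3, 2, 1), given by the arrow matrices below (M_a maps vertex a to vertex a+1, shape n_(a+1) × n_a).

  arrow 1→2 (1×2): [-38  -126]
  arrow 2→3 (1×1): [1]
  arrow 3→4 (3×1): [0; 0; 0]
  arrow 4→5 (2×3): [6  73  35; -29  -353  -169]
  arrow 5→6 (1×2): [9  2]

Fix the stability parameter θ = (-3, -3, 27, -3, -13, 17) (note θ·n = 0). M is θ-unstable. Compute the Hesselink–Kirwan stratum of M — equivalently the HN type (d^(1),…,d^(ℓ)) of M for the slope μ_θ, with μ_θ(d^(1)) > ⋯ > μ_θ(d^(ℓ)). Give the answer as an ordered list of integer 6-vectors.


Interval decomposition of M: I[1,1], I[1,3], I[4,4], I[4,5], I[4,6].
HN type (ℓ=4): μ^(1)=27; μ^(2)=17; μ^(3)=-3; μ^(4)=-8

((0, 0, 1, 0, 0, 0); (0, 0, 0, 0, 0, 1); (2, 1, 0, 1, 0, 0); (0, 0, 0, 2, 2, 0))


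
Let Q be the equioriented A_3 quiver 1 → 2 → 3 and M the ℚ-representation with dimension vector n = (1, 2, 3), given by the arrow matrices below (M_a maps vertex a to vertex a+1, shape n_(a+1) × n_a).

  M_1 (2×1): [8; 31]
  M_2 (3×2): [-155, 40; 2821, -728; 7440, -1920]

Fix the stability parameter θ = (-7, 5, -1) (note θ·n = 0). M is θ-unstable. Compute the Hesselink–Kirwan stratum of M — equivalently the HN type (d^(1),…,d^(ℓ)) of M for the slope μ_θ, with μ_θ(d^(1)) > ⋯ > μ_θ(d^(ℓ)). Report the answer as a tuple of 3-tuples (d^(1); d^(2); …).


Interval decomposition of M: I[1,2], I[2,3], I[3,3]^2.
HN type (ℓ=4): μ^(1)=5; μ^(2)=2; μ^(3)=-1; μ^(4)=-7

((0, 1, 0); (0, 1, 1); (0, 0, 2); (1, 0, 0))


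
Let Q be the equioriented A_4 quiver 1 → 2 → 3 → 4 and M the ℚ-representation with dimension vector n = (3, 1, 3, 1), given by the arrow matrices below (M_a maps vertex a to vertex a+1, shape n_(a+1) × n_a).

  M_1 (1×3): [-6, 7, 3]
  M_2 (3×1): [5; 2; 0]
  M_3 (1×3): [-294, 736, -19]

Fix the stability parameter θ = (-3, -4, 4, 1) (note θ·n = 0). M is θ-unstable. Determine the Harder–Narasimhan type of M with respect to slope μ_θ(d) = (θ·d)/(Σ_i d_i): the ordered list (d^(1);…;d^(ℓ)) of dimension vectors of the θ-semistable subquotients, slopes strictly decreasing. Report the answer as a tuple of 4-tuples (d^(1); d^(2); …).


Barcode: M ≅ I[1,1]^2, I[1,4], I[3,3]^2. HN layers by μ_θ (4 steps, strictly decreasing):
  μ^(1)=4; μ^(2)=5/2; μ^(3)=-3; μ^(4)=-7/2

((0, 0, 2, 0); (0, 0, 1, 1); (2, 0, 0, 0); (1, 1, 0, 0))


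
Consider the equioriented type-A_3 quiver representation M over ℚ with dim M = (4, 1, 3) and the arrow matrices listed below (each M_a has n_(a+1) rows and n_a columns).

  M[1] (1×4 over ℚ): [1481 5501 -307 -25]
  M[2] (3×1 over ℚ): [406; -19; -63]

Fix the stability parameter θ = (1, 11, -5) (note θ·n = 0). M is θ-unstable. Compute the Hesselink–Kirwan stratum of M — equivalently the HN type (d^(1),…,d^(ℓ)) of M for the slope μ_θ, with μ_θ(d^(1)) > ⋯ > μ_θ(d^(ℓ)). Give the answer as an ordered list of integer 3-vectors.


Via rank(M_{q-1}∘⋯∘M_p): M ≅ I[1,1]^3, I[1,3], I[3,3]^2.
μ_θ-semistable layers: μ^(1)=3; μ^(2)=1; μ^(3)=-5

((0, 1, 1); (4, 0, 0); (0, 0, 2))


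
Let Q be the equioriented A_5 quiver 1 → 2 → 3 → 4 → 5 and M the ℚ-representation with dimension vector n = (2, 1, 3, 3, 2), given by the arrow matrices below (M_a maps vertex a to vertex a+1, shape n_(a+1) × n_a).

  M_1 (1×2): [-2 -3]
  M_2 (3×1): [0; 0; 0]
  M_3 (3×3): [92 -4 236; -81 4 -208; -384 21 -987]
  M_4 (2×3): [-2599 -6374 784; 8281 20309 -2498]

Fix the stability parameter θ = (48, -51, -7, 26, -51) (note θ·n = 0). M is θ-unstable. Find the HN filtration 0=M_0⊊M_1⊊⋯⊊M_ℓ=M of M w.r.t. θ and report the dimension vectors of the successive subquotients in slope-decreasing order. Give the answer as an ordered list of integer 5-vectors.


Interval decomposition of M: I[1,1], I[1,2], I[3,3], I[3,4], I[3,5], I[4,5].
HN type (ℓ=6): μ^(1)=48; μ^(2)=26; μ^(3)=-3/2; μ^(4)=-7; μ^(5)=-32/3; μ^(6)=-25/2

((1, 0, 0, 0, 0); (0, 0, 0, 1, 0); (1, 1, 0, 0, 0); (0, 0, 2, 0, 0); (0, 0, 1, 1, 1); (0, 0, 0, 1, 1))


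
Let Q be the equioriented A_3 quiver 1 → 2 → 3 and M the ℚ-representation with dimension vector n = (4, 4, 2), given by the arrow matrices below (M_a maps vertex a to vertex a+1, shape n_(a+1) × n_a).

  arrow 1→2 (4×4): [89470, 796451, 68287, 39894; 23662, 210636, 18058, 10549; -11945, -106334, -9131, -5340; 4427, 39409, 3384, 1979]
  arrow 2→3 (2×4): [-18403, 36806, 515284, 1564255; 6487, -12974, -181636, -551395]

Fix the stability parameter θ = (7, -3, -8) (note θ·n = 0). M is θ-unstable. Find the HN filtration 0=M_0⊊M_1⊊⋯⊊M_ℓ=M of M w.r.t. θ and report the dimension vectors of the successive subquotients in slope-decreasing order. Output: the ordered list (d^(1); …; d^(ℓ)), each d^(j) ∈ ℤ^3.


Via rank(M_{q-1}∘⋯∘M_p): M ≅ I[1,2]^3, I[1,3], I[3,3].
μ_θ-semistable layers: μ^(1)=2; μ^(2)=-4/3; μ^(3)=-8

((3, 3, 0); (1, 1, 1); (0, 0, 1))


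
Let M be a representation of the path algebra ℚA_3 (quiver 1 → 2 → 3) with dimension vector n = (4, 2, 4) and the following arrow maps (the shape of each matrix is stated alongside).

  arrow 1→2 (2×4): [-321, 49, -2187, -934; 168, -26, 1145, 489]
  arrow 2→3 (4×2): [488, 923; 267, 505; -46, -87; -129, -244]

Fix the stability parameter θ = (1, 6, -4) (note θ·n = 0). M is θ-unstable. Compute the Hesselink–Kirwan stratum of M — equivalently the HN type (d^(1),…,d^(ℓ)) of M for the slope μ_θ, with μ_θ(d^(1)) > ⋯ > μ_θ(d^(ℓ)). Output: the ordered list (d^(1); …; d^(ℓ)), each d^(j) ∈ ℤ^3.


Barcode: M ≅ I[1,1]^2, I[1,3]^2, I[3,3]^2. HN layers by μ_θ (2 steps, strictly decreasing):
  μ^(1)=1; μ^(2)=-4

((4, 2, 2); (0, 0, 2))


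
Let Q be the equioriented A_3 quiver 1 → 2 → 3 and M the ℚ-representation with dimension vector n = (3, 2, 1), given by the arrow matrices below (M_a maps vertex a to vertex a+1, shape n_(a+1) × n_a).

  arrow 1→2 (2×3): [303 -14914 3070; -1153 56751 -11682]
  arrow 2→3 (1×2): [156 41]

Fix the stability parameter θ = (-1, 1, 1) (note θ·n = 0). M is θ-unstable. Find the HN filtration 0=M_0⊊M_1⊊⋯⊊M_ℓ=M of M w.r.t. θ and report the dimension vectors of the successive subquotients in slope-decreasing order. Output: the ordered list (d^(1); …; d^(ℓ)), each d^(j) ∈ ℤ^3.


Interval decomposition of M: I[1,1], I[1,2], I[1,3].
HN type (ℓ=2): μ^(1)=1; μ^(2)=-1

((0, 2, 1); (3, 0, 0))


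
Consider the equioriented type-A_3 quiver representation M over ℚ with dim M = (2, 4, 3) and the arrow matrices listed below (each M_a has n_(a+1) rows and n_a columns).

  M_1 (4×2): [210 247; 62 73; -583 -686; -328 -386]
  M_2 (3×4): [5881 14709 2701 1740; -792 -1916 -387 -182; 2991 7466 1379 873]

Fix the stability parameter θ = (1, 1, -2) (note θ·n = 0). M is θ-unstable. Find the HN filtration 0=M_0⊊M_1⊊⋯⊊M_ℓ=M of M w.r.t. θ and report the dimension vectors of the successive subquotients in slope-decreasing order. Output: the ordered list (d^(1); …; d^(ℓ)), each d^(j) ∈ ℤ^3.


Barcode: M ≅ I[1,3]^2, I[2,2], I[2,3]. HN layers by μ_θ (3 steps, strictly decreasing):
  μ^(1)=1; μ^(2)=0; μ^(3)=-1/2

((0, 1, 0); (2, 2, 2); (0, 1, 1))


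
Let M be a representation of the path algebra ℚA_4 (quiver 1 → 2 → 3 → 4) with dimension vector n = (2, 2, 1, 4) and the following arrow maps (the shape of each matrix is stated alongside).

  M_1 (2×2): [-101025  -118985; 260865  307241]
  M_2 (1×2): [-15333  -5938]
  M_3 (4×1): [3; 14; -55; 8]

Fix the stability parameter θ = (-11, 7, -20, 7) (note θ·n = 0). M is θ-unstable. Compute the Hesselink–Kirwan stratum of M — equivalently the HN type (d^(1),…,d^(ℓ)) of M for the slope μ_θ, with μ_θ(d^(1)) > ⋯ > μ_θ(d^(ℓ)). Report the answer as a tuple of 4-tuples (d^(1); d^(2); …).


Barcode: M ≅ I[1,1], I[1,4], I[2,2], I[4,4]^3. HN layers by μ_θ (3 steps, strictly decreasing):
  μ^(1)=7; μ^(2)=-13/2; μ^(3)=-11

((0, 1, 0, 4); (0, 1, 1, 0); (2, 0, 0, 0))


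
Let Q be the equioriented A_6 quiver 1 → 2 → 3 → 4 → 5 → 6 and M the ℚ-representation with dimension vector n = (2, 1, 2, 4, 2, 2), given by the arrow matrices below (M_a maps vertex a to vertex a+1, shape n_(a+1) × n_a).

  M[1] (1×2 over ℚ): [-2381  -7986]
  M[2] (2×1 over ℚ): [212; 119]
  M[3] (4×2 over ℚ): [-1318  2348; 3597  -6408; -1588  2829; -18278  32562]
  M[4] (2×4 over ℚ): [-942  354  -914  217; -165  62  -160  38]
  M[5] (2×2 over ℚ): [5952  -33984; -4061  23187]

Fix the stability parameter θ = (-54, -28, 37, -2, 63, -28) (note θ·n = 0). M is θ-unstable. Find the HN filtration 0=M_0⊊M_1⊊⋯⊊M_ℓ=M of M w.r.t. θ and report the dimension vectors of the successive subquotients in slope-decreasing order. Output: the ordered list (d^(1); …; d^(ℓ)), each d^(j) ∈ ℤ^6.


Via rank(M_{q-1}∘⋯∘M_p): M ≅ I[1,1], I[1,4], I[3,4], I[4,5], I[4,6], I[6,6].
μ_θ-semistable layers: μ^(1)=63; μ^(2)=35/2; μ^(3)=-2; μ^(4)=-28; μ^(5)=-54

((0, 0, 0, 0, 1, 0); (0, 0, 2, 2, 1, 1); (0, 0, 0, 2, 0, 0); (0, 1, 0, 0, 0, 1); (2, 0, 0, 0, 0, 0))


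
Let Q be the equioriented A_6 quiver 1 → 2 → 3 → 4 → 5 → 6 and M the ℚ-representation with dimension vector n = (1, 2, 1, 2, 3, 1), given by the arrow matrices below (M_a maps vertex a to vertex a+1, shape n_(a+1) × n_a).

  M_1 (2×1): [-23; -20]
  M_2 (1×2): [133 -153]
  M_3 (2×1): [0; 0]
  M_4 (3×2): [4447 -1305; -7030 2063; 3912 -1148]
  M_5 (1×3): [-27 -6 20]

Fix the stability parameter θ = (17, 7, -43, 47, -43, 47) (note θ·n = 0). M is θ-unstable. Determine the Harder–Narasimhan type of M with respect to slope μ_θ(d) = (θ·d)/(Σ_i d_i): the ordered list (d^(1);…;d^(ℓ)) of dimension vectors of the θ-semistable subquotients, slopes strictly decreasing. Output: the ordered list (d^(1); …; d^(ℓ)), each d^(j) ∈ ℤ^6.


Barcode: M ≅ I[1,3], I[2,2], I[4,5], I[4,6], I[5,5]. HN layers by μ_θ (5 steps, strictly decreasing):
  μ^(1)=47; μ^(2)=7; μ^(3)=2; μ^(4)=-19/3; μ^(5)=-43

((0, 0, 0, 0, 0, 1); (0, 1, 0, 0, 0, 0); (0, 0, 0, 2, 2, 0); (1, 1, 1, 0, 0, 0); (0, 0, 0, 0, 1, 0))


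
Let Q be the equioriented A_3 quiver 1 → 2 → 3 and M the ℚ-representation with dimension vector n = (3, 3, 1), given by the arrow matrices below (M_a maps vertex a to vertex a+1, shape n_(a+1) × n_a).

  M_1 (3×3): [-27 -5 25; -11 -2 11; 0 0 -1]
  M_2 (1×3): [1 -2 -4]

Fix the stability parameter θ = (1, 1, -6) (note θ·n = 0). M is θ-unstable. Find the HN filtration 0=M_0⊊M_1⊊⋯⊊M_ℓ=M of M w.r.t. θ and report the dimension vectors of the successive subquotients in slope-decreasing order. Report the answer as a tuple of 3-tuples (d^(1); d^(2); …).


Via rank(M_{q-1}∘⋯∘M_p): M ≅ I[1,2]^2, I[1,3].
μ_θ-semistable layers: μ^(1)=1; μ^(2)=-4/3

((2, 2, 0); (1, 1, 1))


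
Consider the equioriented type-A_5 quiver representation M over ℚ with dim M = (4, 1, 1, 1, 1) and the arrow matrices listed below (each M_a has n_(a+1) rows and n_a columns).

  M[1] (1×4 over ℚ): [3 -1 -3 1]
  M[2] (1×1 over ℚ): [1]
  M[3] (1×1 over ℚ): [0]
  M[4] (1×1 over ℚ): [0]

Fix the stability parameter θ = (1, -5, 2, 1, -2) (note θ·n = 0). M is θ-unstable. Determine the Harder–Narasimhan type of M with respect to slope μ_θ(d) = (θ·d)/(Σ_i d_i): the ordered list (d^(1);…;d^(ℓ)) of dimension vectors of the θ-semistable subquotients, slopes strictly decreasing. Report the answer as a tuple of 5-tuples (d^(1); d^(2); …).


Barcode: M ≅ I[1,1]^3, I[1,3], I[4,4], I[5,5]. HN layers by μ_θ (3 steps, strictly decreasing):
  μ^(1)=2; μ^(2)=1; μ^(3)=-2

((0, 0, 1, 0, 0); (3, 0, 0, 1, 0); (1, 1, 0, 0, 1))


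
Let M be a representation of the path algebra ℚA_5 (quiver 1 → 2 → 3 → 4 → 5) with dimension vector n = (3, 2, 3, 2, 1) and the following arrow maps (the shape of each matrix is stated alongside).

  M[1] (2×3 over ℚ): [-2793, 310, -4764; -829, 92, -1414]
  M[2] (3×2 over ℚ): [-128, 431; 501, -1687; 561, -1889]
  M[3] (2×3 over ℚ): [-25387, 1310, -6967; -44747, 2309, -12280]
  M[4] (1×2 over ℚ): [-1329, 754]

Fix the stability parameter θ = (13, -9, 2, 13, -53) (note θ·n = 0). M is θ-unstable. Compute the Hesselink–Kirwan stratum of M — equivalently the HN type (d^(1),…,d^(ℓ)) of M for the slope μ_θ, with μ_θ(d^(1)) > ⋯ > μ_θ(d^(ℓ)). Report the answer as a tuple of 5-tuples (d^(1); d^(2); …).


Interval decomposition of M: I[1,1], I[1,3], I[1,5], I[3,4].
HN type (ℓ=3): μ^(1)=13; μ^(2)=2; μ^(3)=-34/5

((1, 0, 0, 1, 0); (1, 1, 2, 0, 0); (1, 1, 1, 1, 1))


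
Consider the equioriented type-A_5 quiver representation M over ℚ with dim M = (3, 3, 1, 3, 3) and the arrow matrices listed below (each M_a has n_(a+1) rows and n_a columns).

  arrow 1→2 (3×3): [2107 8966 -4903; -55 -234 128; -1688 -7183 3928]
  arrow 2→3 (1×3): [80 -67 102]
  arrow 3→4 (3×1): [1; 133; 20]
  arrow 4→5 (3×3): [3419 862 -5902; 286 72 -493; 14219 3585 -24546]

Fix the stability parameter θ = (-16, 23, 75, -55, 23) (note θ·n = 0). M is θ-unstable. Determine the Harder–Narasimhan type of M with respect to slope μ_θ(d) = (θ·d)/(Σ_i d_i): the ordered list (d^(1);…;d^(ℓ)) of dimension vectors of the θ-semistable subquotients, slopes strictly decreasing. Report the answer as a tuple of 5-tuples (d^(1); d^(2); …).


Interval decomposition of M: I[1,2]^2, I[1,5], I[4,5]^2.
HN type (ℓ=4): μ^(1)=23; μ^(2)=43/3; μ^(3)=-16; μ^(4)=-55

((0, 2, 0, 0, 3); (0, 1, 1, 1, 0); (3, 0, 0, 0, 0); (0, 0, 0, 2, 0))


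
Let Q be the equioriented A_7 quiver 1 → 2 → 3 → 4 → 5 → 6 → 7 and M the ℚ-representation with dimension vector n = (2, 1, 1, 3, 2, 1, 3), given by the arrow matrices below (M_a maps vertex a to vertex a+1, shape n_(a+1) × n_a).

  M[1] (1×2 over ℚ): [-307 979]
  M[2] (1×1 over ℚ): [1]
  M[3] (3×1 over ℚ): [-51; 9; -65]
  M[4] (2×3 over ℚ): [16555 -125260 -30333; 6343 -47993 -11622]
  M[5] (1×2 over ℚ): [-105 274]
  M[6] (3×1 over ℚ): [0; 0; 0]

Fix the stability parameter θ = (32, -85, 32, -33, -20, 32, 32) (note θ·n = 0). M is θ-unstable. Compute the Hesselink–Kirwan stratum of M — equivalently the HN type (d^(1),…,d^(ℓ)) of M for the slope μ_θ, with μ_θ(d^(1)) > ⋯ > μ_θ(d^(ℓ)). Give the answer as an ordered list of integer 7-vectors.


Via rank(M_{q-1}∘⋯∘M_p): M ≅ I[1,1], I[1,4], I[4,5], I[4,6], I[7,7]^3.
μ_θ-semistable layers: μ^(1)=32; μ^(2)=-1/2; μ^(3)=-20; μ^(4)=-53/2; μ^(5)=-33

((1, 0, 0, 0, 0, 1, 3); (0, 0, 1, 1, 0, 0, 0); (0, 0, 0, 0, 2, 0, 0); (1, 1, 0, 0, 0, 0, 0); (0, 0, 0, 2, 0, 0, 0))


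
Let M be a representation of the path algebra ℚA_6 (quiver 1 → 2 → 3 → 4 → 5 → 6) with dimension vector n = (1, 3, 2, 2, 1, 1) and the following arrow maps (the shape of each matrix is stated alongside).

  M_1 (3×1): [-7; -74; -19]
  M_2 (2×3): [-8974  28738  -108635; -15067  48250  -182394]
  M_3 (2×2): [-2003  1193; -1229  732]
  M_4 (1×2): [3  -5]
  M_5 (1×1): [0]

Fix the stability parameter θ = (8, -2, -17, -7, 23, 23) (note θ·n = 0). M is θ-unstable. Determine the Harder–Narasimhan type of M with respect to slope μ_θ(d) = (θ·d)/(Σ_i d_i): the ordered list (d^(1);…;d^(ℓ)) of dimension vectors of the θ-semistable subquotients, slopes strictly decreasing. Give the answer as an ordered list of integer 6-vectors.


Via rank(M_{q-1}∘⋯∘M_p): M ≅ I[1,5], I[2,2], I[2,4], I[6,6].
μ_θ-semistable layers: μ^(1)=23; μ^(2)=-2; μ^(3)=-9/2; μ^(4)=-7; μ^(5)=-19/2

((0, 0, 0, 0, 1, 1); (0, 1, 0, 0, 0, 0); (1, 1, 1, 1, 0, 0); (0, 0, 0, 1, 0, 0); (0, 1, 1, 0, 0, 0))


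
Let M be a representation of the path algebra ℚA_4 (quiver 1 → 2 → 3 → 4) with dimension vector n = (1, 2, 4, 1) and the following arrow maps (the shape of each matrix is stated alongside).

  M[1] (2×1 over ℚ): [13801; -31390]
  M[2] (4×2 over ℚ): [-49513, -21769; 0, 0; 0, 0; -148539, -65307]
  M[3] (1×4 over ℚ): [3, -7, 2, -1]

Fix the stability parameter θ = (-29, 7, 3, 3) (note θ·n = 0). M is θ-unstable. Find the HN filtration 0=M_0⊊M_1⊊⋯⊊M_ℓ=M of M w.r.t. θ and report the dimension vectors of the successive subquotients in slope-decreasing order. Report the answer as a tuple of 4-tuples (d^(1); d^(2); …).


Barcode: M ≅ I[1,3], I[2,2], I[3,3]^2, I[3,4]. HN layers by μ_θ (4 steps, strictly decreasing):
  μ^(1)=7; μ^(2)=5; μ^(3)=3; μ^(4)=-29

((0, 1, 0, 0); (0, 1, 1, 0); (0, 0, 3, 1); (1, 0, 0, 0))
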